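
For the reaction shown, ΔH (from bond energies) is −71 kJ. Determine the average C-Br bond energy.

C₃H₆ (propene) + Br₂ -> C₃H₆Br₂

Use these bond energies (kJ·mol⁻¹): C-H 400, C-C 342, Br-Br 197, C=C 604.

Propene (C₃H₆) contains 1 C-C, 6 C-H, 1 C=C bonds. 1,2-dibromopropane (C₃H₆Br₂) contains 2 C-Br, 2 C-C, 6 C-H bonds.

Let D be the C-Br bond energy.
Σ(broken) = 1×197 + 1×342 + 6×400 + 1×604 = 3543
Σ(formed) = 2×D + 2×342 + 6×400 = 3084 + 2D
ΔH = Σ(broken) − Σ(formed) = (3543) − (3084 + 2D) = +459 − 2D
Setting this equal to −71 kJ gives 2D = 530, so D = 265 kJ/mol.

D(C-Br) ≈ 265 kJ/mol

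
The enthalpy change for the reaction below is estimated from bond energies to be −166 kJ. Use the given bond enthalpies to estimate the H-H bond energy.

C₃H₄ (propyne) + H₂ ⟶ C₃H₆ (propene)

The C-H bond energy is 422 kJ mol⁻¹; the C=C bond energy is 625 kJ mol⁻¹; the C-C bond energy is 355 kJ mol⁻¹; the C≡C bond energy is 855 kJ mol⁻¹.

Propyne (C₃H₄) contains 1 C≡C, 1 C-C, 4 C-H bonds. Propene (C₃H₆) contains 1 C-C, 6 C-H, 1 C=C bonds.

D(H-H) ≈ 448 kJ/mol

Let D be the H-H bond energy.
Σ(broken) = 1×855 + 1×355 + 4×422 + 1×D = 2898 + D
Σ(formed) = 1×355 + 6×422 + 1×625 = 3512
ΔH = Σ(broken) − Σ(formed) = (2898 + D) − (3512) = −614 + D
Setting this equal to −166 kJ gives D = 448 kJ/mol.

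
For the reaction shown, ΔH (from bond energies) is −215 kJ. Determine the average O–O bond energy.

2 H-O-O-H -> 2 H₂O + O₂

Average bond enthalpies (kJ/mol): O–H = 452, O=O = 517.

Let D be the O–O bond energy.
Σ(broken) = 4×452 + 2×D = 1808 + 2D
Σ(formed) = 4×452 + 1×517 = 2325
ΔH = Σ(broken) − Σ(formed) = (1808 + 2D) − (2325) = −517 + 2D
Setting this equal to −215 kJ gives 2D = 302, so D = 151 kJ/mol.

D(O–O) ≈ 151 kJ/mol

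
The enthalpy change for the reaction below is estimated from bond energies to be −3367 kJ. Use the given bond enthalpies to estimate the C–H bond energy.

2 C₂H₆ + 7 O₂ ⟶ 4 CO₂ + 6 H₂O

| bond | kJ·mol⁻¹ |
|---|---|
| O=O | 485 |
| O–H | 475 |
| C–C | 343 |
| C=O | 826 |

Let D be the C–H bond energy.
Σ(broken) = 2×343 + 12×D + 7×485 = 4081 + 12D
Σ(formed) = 8×826 + 12×475 = 12308
ΔH = Σ(broken) − Σ(formed) = (4081 + 12D) − (12308) = −8227 + 12D
Setting this equal to −3367 kJ gives 12D = 4860, so D = 405 kJ/mol.

D(C–H) ≈ 405 kJ/mol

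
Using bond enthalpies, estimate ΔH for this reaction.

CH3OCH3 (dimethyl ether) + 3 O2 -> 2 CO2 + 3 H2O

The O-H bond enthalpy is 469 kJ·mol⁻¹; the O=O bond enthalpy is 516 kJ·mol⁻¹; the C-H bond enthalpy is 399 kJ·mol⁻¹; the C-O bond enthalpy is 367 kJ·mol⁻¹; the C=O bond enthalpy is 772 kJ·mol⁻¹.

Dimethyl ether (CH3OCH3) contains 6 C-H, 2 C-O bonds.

ΔH ≈ −1226 kJ

Bonds broken (reactants):
  C-H: 6 × 399 = 2394
  C-O: 2 × 367 = 734
  O=O: 3 × 516 = 1548
  Σ(broken) = 4676 kJ
Bonds formed (products):
  C=O: 4 × 772 = 3088
  O-H: 6 × 469 = 2814
  Σ(formed) = 5902 kJ
ΔH = Σ(broken) − Σ(formed) = 4676 − 5902 = −1226 kJ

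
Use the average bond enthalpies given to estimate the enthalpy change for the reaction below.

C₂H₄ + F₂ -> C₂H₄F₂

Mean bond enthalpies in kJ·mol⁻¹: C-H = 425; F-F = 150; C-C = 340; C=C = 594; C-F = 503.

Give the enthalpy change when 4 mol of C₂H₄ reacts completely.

Bonds broken (reactants):
  C-H: 4 × 425 = 1700
  C=C: 1 × 594 = 594
  F-F: 1 × 150 = 150
  Σ(broken) = 2444 kJ
Bonds formed (products):
  C-C: 1 × 340 = 340
  C-F: 2 × 503 = 1006
  C-H: 4 × 425 = 1700
  Σ(formed) = 3046 kJ
ΔH = Σ(broken) − Σ(formed) = 2444 − 3046 = −602 kJ
For 4× the reaction as written: 4 × (−602) = −2408 kJ

ΔH = −2408 kJ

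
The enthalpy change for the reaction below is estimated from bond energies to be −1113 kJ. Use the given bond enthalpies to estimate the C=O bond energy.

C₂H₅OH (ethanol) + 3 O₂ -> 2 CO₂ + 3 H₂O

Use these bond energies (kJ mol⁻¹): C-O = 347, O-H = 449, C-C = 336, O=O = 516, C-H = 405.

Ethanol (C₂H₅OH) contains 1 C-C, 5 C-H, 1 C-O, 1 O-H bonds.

D(C=O) ≈ 781 kJ/mol

Let D be the C=O bond energy.
Σ(broken) = 1×336 + 5×405 + 1×347 + 1×449 + 3×516 = 4705
Σ(formed) = 4×D + 6×449 = 2694 + 4D
ΔH = Σ(broken) − Σ(formed) = (4705) − (2694 + 4D) = +2011 − 4D
Setting this equal to −1113 kJ gives 4D = 3124, so D = 781 kJ/mol.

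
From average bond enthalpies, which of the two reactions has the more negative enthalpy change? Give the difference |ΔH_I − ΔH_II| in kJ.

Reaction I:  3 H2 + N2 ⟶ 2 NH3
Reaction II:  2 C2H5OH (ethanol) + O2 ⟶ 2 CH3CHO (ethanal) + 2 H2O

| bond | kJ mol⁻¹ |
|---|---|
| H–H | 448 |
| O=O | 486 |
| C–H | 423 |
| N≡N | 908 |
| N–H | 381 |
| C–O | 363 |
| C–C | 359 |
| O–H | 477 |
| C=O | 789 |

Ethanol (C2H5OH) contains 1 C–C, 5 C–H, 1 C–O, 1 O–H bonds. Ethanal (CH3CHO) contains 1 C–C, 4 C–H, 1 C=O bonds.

Reaction II, by 440 kJ

Reaction I:
  Bonds broken (reactants):
    H–H: 3 × 448 = 1344
    N≡N: 1 × 908 = 908
    Σ(broken) = 2252 kJ
  Bonds formed (products):
    N–H: 6 × 381 = 2286
    Σ(formed) = 2286 kJ
  ΔH_I = 2252 − 2286 = −34 kJ
Reaction II:
  Bonds broken (reactants):
    C–C: 2 × 359 = 718
    C–H: 10 × 423 = 4230
    C–O: 2 × 363 = 726
    O–H: 2 × 477 = 954
    O=O: 1 × 486 = 486
    Σ(broken) = 7114 kJ
  Bonds formed (products):
    C–C: 2 × 359 = 718
    C–H: 8 × 423 = 3384
    C=O: 2 × 789 = 1578
    O–H: 4 × 477 = 1908
    Σ(formed) = 7588 kJ
  ΔH_II = 7114 − 7588 = −474 kJ
ΔH_I − ΔH_II = +440 kJ, so reaction II has the more negative ΔH; |ΔH_I − ΔH_II| = 440 kJ.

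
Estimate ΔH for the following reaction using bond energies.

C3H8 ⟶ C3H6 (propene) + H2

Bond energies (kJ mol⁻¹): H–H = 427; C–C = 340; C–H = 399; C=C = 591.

ΔH ≈ +120 kJ

Bonds broken (reactants):
  C–C: 2 × 340 = 680
  C–H: 8 × 399 = 3192
  Σ(broken) = 3872 kJ
Bonds formed (products):
  C–C: 1 × 340 = 340
  C–H: 6 × 399 = 2394
  C=C: 1 × 591 = 591
  H–H: 1 × 427 = 427
  Σ(formed) = 3752 kJ
ΔH = Σ(broken) − Σ(formed) = 3872 − 3752 = +120 kJ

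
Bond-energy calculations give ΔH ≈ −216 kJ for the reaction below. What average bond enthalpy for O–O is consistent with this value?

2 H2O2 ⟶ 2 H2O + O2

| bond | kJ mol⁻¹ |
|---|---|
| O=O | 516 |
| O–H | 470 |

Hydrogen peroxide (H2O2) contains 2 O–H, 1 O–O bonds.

Let D be the O–O bond energy.
Σ(broken) = 4×470 + 2×D = 1880 + 2D
Σ(formed) = 4×470 + 1×516 = 2396
ΔH = Σ(broken) − Σ(formed) = (1880 + 2D) − (2396) = −516 + 2D
Setting this equal to −216 kJ gives 2D = 300, so D = 150 kJ/mol.

D(O–O) ≈ 150 kJ/mol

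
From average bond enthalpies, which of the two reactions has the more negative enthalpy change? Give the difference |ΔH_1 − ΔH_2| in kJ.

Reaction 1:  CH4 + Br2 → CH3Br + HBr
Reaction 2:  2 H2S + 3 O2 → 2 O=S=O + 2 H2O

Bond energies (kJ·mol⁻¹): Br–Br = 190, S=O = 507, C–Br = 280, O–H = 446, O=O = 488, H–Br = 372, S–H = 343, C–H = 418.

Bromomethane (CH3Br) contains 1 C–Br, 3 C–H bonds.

Reaction 2, by 932 kJ

Reaction 1:
  Bonds broken (reactants):
    Br–Br: 1 × 190 = 190
    C–H: 4 × 418 = 1672
    Σ(broken) = 1862 kJ
  Bonds formed (products):
    C–Br: 1 × 280 = 280
    C–H: 3 × 418 = 1254
    H–Br: 1 × 372 = 372
    Σ(formed) = 1906 kJ
  ΔH_1 = 1862 − 1906 = −44 kJ
Reaction 2:
  Bonds broken (reactants):
    O=O: 3 × 488 = 1464
    S–H: 4 × 343 = 1372
    Σ(broken) = 2836 kJ
  Bonds formed (products):
    O–H: 4 × 446 = 1784
    S=O: 4 × 507 = 2028
    Σ(formed) = 3812 kJ
  ΔH_2 = 2836 − 3812 = −976 kJ
ΔH_1 − ΔH_2 = +932 kJ, so reaction 2 has the more negative ΔH; |ΔH_1 − ΔH_2| = 932 kJ.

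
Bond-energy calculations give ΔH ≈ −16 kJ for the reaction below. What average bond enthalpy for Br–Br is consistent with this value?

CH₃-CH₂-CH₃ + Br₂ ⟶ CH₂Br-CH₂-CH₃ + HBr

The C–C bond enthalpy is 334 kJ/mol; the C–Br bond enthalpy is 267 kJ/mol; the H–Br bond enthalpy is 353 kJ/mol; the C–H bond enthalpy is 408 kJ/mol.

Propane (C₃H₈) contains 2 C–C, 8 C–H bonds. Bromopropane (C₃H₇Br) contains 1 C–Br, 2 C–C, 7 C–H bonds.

Let D be the Br–Br bond energy.
Σ(broken) = 1×D + 2×334 + 8×408 = 3932 + D
Σ(formed) = 1×267 + 2×334 + 7×408 + 1×353 = 4144
ΔH = Σ(broken) − Σ(formed) = (3932 + D) − (4144) = −212 + D
Setting this equal to −16 kJ gives D = 196 kJ/mol.

D(Br–Br) ≈ 196 kJ/mol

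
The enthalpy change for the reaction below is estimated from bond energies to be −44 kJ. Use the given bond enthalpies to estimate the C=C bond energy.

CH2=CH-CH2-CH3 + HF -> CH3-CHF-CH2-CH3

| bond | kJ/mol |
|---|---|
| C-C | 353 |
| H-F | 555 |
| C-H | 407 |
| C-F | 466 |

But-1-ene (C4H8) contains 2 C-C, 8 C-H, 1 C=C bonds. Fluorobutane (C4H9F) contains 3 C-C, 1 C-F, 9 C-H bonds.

Let D be the C=C bond energy.
Σ(broken) = 2×353 + 8×407 + 1×D + 1×555 = 4517 + D
Σ(formed) = 3×353 + 1×466 + 9×407 = 5188
ΔH = Σ(broken) − Σ(formed) = (4517 + D) − (5188) = −671 + D
Setting this equal to −44 kJ gives D = 627 kJ/mol.

D(C=C) ≈ 627 kJ/mol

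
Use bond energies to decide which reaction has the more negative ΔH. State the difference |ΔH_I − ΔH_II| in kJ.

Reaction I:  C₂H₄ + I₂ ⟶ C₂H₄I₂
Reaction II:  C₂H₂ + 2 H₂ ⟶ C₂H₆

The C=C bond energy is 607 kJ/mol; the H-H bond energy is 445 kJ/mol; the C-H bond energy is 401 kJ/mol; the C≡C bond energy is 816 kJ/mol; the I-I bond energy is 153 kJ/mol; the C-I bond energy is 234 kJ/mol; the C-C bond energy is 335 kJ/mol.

Reaction II, by 190 kJ

Reaction I:
  Bonds broken (reactants):
    C-H: 4 × 401 = 1604
    C=C: 1 × 607 = 607
    I-I: 1 × 153 = 153
    Σ(broken) = 2364 kJ
  Bonds formed (products):
    C-C: 1 × 335 = 335
    C-H: 4 × 401 = 1604
    C-I: 2 × 234 = 468
    Σ(formed) = 2407 kJ
  ΔH_I = 2364 − 2407 = −43 kJ
Reaction II:
  Bonds broken (reactants):
    C≡C: 1 × 816 = 816
    C-H: 2 × 401 = 802
    H-H: 2 × 445 = 890
    Σ(broken) = 2508 kJ
  Bonds formed (products):
    C-C: 1 × 335 = 335
    C-H: 6 × 401 = 2406
    Σ(formed) = 2741 kJ
  ΔH_II = 2508 − 2741 = −233 kJ
ΔH_I − ΔH_II = +190 kJ, so reaction II has the more negative ΔH; |ΔH_I − ΔH_II| = 190 kJ.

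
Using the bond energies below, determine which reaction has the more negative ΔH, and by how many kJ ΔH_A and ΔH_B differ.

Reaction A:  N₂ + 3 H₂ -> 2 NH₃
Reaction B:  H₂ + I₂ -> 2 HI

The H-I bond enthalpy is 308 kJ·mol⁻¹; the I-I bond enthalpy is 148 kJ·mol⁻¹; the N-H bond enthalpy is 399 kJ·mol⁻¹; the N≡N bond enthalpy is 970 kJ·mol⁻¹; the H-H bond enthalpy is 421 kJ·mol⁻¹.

Reaction A:
  Bonds broken (reactants):
    H-H: 3 × 421 = 1263
    N≡N: 1 × 970 = 970
    Σ(broken) = 2233 kJ
  Bonds formed (products):
    N-H: 6 × 399 = 2394
    Σ(formed) = 2394 kJ
  ΔH_A = 2233 − 2394 = −161 kJ
Reaction B:
  Bonds broken (reactants):
    H-H: 1 × 421 = 421
    I-I: 1 × 148 = 148
    Σ(broken) = 569 kJ
  Bonds formed (products):
    H-I: 2 × 308 = 616
    Σ(formed) = 616 kJ
  ΔH_B = 569 − 616 = −47 kJ
ΔH_A − ΔH_B = −114 kJ, so reaction A has the more negative ΔH; |ΔH_A − ΔH_B| = 114 kJ.

Reaction A, by 114 kJ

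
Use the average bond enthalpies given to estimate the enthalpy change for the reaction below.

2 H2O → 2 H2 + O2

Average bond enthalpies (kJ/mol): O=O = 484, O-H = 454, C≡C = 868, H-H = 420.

Bonds broken (reactants):
  O-H: 4 × 454 = 1816
  Σ(broken) = 1816 kJ
Bonds formed (products):
  H-H: 2 × 420 = 840
  O=O: 1 × 484 = 484
  Σ(formed) = 1324 kJ
ΔH = Σ(broken) − Σ(formed) = 1816 − 1324 = +492 kJ

ΔH ≈ +492 kJ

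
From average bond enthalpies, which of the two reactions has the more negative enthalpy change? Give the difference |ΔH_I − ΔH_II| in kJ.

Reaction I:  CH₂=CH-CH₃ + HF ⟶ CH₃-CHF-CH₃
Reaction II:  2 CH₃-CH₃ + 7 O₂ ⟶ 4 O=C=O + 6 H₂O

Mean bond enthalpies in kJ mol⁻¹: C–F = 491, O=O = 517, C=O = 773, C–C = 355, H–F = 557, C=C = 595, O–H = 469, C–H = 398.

Reaction II, by 2615 kJ

Reaction I:
  Bonds broken (reactants):
    C–C: 1 × 355 = 355
    C–H: 6 × 398 = 2388
    C=C: 1 × 595 = 595
    H–F: 1 × 557 = 557
    Σ(broken) = 3895 kJ
  Bonds formed (products):
    C–C: 2 × 355 = 710
    C–F: 1 × 491 = 491
    C–H: 7 × 398 = 2786
    Σ(formed) = 3987 kJ
  ΔH_I = 3895 − 3987 = −92 kJ
Reaction II:
  Bonds broken (reactants):
    C–C: 2 × 355 = 710
    C–H: 12 × 398 = 4776
    O=O: 7 × 517 = 3619
    Σ(broken) = 9105 kJ
  Bonds formed (products):
    C=O: 8 × 773 = 6184
    O–H: 12 × 469 = 5628
    Σ(formed) = 11812 kJ
  ΔH_II = 9105 − 11812 = −2707 kJ
ΔH_I − ΔH_II = +2615 kJ, so reaction II has the more negative ΔH; |ΔH_I − ΔH_II| = 2615 kJ.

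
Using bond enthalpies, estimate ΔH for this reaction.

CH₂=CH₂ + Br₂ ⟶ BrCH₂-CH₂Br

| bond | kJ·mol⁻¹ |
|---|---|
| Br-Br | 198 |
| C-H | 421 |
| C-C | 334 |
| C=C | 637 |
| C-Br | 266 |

Bonds broken (reactants):
  Br-Br: 1 × 198 = 198
  C-H: 4 × 421 = 1684
  C=C: 1 × 637 = 637
  Σ(broken) = 2519 kJ
Bonds formed (products):
  C-Br: 2 × 266 = 532
  C-C: 1 × 334 = 334
  C-H: 4 × 421 = 1684
  Σ(formed) = 2550 kJ
ΔH = Σ(broken) − Σ(formed) = 2519 − 2550 = −31 kJ

ΔH ≈ −31 kJ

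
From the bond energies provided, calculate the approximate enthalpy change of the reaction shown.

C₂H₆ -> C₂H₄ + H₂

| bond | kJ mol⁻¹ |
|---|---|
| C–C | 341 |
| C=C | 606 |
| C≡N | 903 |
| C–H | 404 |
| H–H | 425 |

Bonds broken (reactants):
  C–C: 1 × 341 = 341
  C–H: 6 × 404 = 2424
  Σ(broken) = 2765 kJ
Bonds formed (products):
  C–H: 4 × 404 = 1616
  C=C: 1 × 606 = 606
  H–H: 1 × 425 = 425
  Σ(formed) = 2647 kJ
ΔH = Σ(broken) − Σ(formed) = 2765 − 2647 = +118 kJ

ΔH ≈ +118 kJ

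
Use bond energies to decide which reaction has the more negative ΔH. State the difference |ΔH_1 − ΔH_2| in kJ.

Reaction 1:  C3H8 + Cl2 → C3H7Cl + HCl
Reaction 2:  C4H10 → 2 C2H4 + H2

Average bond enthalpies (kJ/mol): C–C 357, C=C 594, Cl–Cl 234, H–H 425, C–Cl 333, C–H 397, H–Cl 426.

Reaction 1, by 380 kJ

Reaction 1:
  Bonds broken (reactants):
    C–C: 2 × 357 = 714
    C–H: 8 × 397 = 3176
    Cl–Cl: 1 × 234 = 234
    Σ(broken) = 4124 kJ
  Bonds formed (products):
    C–C: 2 × 357 = 714
    C–Cl: 1 × 333 = 333
    C–H: 7 × 397 = 2779
    H–Cl: 1 × 426 = 426
    Σ(formed) = 4252 kJ
  ΔH_1 = 4124 − 4252 = −128 kJ
Reaction 2:
  Bonds broken (reactants):
    C–C: 3 × 357 = 1071
    C–H: 10 × 397 = 3970
    Σ(broken) = 5041 kJ
  Bonds formed (products):
    C–H: 8 × 397 = 3176
    C=C: 2 × 594 = 1188
    H–H: 1 × 425 = 425
    Σ(formed) = 4789 kJ
  ΔH_2 = 5041 − 4789 = +252 kJ
ΔH_1 − ΔH_2 = −380 kJ, so reaction 1 has the more negative ΔH; |ΔH_1 − ΔH_2| = 380 kJ.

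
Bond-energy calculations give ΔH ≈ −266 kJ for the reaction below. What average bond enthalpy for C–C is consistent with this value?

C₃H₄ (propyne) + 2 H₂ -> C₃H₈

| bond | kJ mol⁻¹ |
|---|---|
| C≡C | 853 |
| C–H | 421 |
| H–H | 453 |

D(C–C) ≈ 341 kJ/mol

Let D be the C–C bond energy.
Σ(broken) = 1×853 + 1×D + 4×421 + 2×453 = 3443 + D
Σ(formed) = 2×D + 8×421 = 3368 + 2D
ΔH = Σ(broken) − Σ(formed) = (3443 + D) − (3368 + 2D) = +75 − D
Setting this equal to −266 kJ gives D = 341 kJ/mol.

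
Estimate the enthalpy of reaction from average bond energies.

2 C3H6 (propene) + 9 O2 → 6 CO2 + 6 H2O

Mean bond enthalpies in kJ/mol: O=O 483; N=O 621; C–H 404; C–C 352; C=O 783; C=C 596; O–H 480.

ΔH ≈ −4065 kJ

Bonds broken (reactants):
  C–C: 2 × 352 = 704
  C–H: 12 × 404 = 4848
  C=C: 2 × 596 = 1192
  O=O: 9 × 483 = 4347
  Σ(broken) = 11091 kJ
Bonds formed (products):
  C=O: 12 × 783 = 9396
  O–H: 12 × 480 = 5760
  Σ(formed) = 15156 kJ
ΔH = Σ(broken) − Σ(formed) = 11091 − 15156 = −4065 kJ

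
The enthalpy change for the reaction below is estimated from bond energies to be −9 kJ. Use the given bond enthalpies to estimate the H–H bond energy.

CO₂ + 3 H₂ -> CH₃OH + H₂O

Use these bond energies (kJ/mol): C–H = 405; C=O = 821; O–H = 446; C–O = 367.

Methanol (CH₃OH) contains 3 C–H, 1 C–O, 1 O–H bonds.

Let D be the H–H bond energy.
Σ(broken) = 2×821 + 3×D = 1642 + 3D
Σ(formed) = 3×405 + 1×367 + 3×446 = 2920
ΔH = Σ(broken) − Σ(formed) = (1642 + 3D) − (2920) = −1278 + 3D
Setting this equal to −9 kJ gives 3D = 1269, so D = 423 kJ/mol.

D(H–H) ≈ 423 kJ/mol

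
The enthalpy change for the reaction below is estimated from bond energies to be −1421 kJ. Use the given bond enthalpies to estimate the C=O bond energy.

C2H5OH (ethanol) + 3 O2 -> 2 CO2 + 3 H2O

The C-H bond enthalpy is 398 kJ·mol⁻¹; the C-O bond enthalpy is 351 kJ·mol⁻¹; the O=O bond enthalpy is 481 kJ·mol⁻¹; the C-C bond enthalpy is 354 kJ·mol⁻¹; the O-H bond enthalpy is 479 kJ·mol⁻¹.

Let D be the C=O bond energy.
Σ(broken) = 1×354 + 5×398 + 1×351 + 1×479 + 3×481 = 4617
Σ(formed) = 4×D + 6×479 = 2874 + 4D
ΔH = Σ(broken) − Σ(formed) = (4617) − (2874 + 4D) = +1743 − 4D
Setting this equal to −1421 kJ gives 4D = 3164, so D = 791 kJ/mol.

D(C=O) ≈ 791 kJ/mol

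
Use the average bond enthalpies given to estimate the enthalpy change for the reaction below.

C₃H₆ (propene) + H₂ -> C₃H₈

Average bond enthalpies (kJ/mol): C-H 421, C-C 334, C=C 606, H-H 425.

ΔH ≈ −145 kJ

Bonds broken (reactants):
  C-C: 1 × 334 = 334
  C-H: 6 × 421 = 2526
  C=C: 1 × 606 = 606
  H-H: 1 × 425 = 425
  Σ(broken) = 3891 kJ
Bonds formed (products):
  C-C: 2 × 334 = 668
  C-H: 8 × 421 = 3368
  Σ(formed) = 4036 kJ
ΔH = Σ(broken) − Σ(formed) = 3891 − 4036 = −145 kJ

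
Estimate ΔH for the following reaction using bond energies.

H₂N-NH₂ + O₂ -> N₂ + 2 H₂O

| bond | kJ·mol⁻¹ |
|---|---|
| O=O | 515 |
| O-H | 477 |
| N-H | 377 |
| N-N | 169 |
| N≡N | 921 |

Bonds broken (reactants):
  N-H: 4 × 377 = 1508
  N-N: 1 × 169 = 169
  O=O: 1 × 515 = 515
  Σ(broken) = 2192 kJ
Bonds formed (products):
  N≡N: 1 × 921 = 921
  O-H: 4 × 477 = 1908
  Σ(formed) = 2829 kJ
ΔH = Σ(broken) − Σ(formed) = 2192 − 2829 = −637 kJ

ΔH ≈ −637 kJ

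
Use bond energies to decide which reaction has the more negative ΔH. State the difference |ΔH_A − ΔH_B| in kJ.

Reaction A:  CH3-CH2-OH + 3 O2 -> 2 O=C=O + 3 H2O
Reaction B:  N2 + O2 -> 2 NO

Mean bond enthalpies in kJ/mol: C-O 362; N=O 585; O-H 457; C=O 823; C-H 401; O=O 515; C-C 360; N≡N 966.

Reaction A:
  Bonds broken (reactants):
    C-C: 1 × 360 = 360
    C-H: 5 × 401 = 2005
    C-O: 1 × 362 = 362
    O-H: 1 × 457 = 457
    O=O: 3 × 515 = 1545
    Σ(broken) = 4729 kJ
  Bonds formed (products):
    C=O: 4 × 823 = 3292
    O-H: 6 × 457 = 2742
    Σ(formed) = 6034 kJ
  ΔH_A = 4729 − 6034 = −1305 kJ
Reaction B:
  Bonds broken (reactants):
    N≡N: 1 × 966 = 966
    O=O: 1 × 515 = 515
    Σ(broken) = 1481 kJ
  Bonds formed (products):
    N=O: 2 × 585 = 1170
    Σ(formed) = 1170 kJ
  ΔH_B = 1481 − 1170 = +311 kJ
ΔH_A − ΔH_B = −1616 kJ, so reaction A has the more negative ΔH; |ΔH_A − ΔH_B| = 1616 kJ.

Reaction A, by 1616 kJ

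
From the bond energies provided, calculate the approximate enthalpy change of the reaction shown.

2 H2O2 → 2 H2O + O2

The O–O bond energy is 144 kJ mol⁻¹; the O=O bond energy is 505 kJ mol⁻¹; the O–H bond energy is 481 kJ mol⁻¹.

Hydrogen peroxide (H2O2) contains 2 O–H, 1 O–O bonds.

Bonds broken (reactants):
  O–H: 4 × 481 = 1924
  O–O: 2 × 144 = 288
  Σ(broken) = 2212 kJ
Bonds formed (products):
  O–H: 4 × 481 = 1924
  O=O: 1 × 505 = 505
  Σ(formed) = 2429 kJ
ΔH = Σ(broken) − Σ(formed) = 2212 − 2429 = −217 kJ

ΔH ≈ −217 kJ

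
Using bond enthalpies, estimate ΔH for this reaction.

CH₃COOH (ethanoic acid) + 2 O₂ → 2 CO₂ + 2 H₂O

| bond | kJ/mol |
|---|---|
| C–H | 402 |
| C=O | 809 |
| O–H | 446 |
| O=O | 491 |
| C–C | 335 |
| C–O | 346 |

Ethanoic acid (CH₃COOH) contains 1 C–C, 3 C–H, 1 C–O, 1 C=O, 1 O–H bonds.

Bonds broken (reactants):
  C–C: 1 × 335 = 335
  C–H: 3 × 402 = 1206
  C–O: 1 × 346 = 346
  C=O: 1 × 809 = 809
  O–H: 1 × 446 = 446
  O=O: 2 × 491 = 982
  Σ(broken) = 4124 kJ
Bonds formed (products):
  C=O: 4 × 809 = 3236
  O–H: 4 × 446 = 1784
  Σ(formed) = 5020 kJ
ΔH = Σ(broken) − Σ(formed) = 4124 − 5020 = −896 kJ

ΔH ≈ −896 kJ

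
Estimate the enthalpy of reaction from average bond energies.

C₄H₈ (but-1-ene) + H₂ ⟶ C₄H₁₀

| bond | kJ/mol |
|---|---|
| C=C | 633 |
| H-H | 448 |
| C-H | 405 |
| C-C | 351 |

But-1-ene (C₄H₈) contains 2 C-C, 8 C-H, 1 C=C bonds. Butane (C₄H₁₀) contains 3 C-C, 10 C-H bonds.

ΔH ≈ −80 kJ

Bonds broken (reactants):
  C-C: 2 × 351 = 702
  C-H: 8 × 405 = 3240
  C=C: 1 × 633 = 633
  H-H: 1 × 448 = 448
  Σ(broken) = 5023 kJ
Bonds formed (products):
  C-C: 3 × 351 = 1053
  C-H: 10 × 405 = 4050
  Σ(formed) = 5103 kJ
ΔH = Σ(broken) − Σ(formed) = 5023 − 5103 = −80 kJ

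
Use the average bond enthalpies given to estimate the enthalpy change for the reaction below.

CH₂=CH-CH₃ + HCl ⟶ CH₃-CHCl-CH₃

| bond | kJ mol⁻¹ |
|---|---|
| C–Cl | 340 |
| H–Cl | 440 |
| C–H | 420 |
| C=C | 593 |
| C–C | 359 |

ΔH ≈ −86 kJ

Bonds broken (reactants):
  C–C: 1 × 359 = 359
  C–H: 6 × 420 = 2520
  C=C: 1 × 593 = 593
  H–Cl: 1 × 440 = 440
  Σ(broken) = 3912 kJ
Bonds formed (products):
  C–C: 2 × 359 = 718
  C–Cl: 1 × 340 = 340
  C–H: 7 × 420 = 2940
  Σ(formed) = 3998 kJ
ΔH = Σ(broken) − Σ(formed) = 3912 − 3998 = −86 kJ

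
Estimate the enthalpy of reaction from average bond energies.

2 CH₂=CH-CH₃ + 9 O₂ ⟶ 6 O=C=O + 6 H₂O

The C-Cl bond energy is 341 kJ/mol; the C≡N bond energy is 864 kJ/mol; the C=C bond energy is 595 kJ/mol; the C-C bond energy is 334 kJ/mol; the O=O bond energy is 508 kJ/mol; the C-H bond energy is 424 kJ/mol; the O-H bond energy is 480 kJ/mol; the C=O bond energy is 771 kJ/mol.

ΔH ≈ −3494 kJ

Bonds broken (reactants):
  C-C: 2 × 334 = 668
  C-H: 12 × 424 = 5088
  C=C: 2 × 595 = 1190
  O=O: 9 × 508 = 4572
  Σ(broken) = 11518 kJ
Bonds formed (products):
  C=O: 12 × 771 = 9252
  O-H: 12 × 480 = 5760
  Σ(formed) = 15012 kJ
ΔH = Σ(broken) − Σ(formed) = 11518 − 15012 = −3494 kJ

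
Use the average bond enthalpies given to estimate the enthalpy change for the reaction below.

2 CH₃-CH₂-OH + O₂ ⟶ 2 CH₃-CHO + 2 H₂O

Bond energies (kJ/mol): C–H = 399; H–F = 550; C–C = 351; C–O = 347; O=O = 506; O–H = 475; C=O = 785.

ΔH ≈ −522 kJ

Bonds broken (reactants):
  C–C: 2 × 351 = 702
  C–H: 10 × 399 = 3990
  C–O: 2 × 347 = 694
  O–H: 2 × 475 = 950
  O=O: 1 × 506 = 506
  Σ(broken) = 6842 kJ
Bonds formed (products):
  C–C: 2 × 351 = 702
  C–H: 8 × 399 = 3192
  C=O: 2 × 785 = 1570
  O–H: 4 × 475 = 1900
  Σ(formed) = 7364 kJ
ΔH = Σ(broken) − Σ(formed) = 6842 − 7364 = −522 kJ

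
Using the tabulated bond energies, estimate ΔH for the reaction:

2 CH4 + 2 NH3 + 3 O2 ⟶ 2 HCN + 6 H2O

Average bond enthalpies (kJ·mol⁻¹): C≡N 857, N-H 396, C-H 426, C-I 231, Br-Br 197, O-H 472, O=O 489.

ΔH ≈ −979 kJ

Bonds broken (reactants):
  C-H: 8 × 426 = 3408
  N-H: 6 × 396 = 2376
  O=O: 3 × 489 = 1467
  Σ(broken) = 7251 kJ
Bonds formed (products):
  C≡N: 2 × 857 = 1714
  C-H: 2 × 426 = 852
  O-H: 12 × 472 = 5664
  Σ(formed) = 8230 kJ
ΔH = Σ(broken) − Σ(formed) = 7251 − 8230 = −979 kJ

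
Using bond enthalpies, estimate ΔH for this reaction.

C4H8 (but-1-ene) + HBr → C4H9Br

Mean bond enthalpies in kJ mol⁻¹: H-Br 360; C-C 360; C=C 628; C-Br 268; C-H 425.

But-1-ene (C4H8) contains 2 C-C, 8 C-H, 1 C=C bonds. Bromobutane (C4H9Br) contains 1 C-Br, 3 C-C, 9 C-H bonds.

ΔH ≈ −65 kJ

Bonds broken (reactants):
  C-C: 2 × 360 = 720
  C-H: 8 × 425 = 3400
  C=C: 1 × 628 = 628
  H-Br: 1 × 360 = 360
  Σ(broken) = 5108 kJ
Bonds formed (products):
  C-Br: 1 × 268 = 268
  C-C: 3 × 360 = 1080
  C-H: 9 × 425 = 3825
  Σ(formed) = 5173 kJ
ΔH = Σ(broken) − Σ(formed) = 5108 − 5173 = −65 kJ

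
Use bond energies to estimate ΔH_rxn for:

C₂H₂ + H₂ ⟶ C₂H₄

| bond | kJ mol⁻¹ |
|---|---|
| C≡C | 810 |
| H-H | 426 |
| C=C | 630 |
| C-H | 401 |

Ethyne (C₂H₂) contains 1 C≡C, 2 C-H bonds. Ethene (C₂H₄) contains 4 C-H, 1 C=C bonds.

ΔH ≈ −196 kJ

Bonds broken (reactants):
  C≡C: 1 × 810 = 810
  C-H: 2 × 401 = 802
  H-H: 1 × 426 = 426
  Σ(broken) = 2038 kJ
Bonds formed (products):
  C-H: 4 × 401 = 1604
  C=C: 1 × 630 = 630
  Σ(formed) = 2234 kJ
ΔH = Σ(broken) − Σ(formed) = 2038 − 2234 = −196 kJ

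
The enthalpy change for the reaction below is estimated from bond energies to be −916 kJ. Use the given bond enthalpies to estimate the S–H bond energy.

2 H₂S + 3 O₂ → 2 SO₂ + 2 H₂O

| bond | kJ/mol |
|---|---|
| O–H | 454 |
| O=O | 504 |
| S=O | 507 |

D(S–H) ≈ 354 kJ/mol

Let D be the S–H bond energy.
Σ(broken) = 3×504 + 4×D = 1512 + 4D
Σ(formed) = 4×454 + 4×507 = 3844
ΔH = Σ(broken) − Σ(formed) = (1512 + 4D) − (3844) = −2332 + 4D
Setting this equal to −916 kJ gives 4D = 1416, so D = 354 kJ/mol.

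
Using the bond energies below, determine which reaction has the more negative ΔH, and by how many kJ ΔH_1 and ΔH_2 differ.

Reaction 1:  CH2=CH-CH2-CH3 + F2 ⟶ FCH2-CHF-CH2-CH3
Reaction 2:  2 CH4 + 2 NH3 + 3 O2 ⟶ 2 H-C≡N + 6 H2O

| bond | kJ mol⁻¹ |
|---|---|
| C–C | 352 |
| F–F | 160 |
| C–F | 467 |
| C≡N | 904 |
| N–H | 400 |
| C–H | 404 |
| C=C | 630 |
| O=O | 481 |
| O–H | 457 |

Reaction 1:
  Bonds broken (reactants):
    C–C: 2 × 352 = 704
    C–H: 8 × 404 = 3232
    C=C: 1 × 630 = 630
    F–F: 1 × 160 = 160
    Σ(broken) = 4726 kJ
  Bonds formed (products):
    C–C: 3 × 352 = 1056
    C–F: 2 × 467 = 934
    C–H: 8 × 404 = 3232
    Σ(formed) = 5222 kJ
  ΔH_1 = 4726 − 5222 = −496 kJ
Reaction 2:
  Bonds broken (reactants):
    C–H: 8 × 404 = 3232
    N–H: 6 × 400 = 2400
    O=O: 3 × 481 = 1443
    Σ(broken) = 7075 kJ
  Bonds formed (products):
    C≡N: 2 × 904 = 1808
    C–H: 2 × 404 = 808
    O–H: 12 × 457 = 5484
    Σ(formed) = 8100 kJ
  ΔH_2 = 7075 − 8100 = −1025 kJ
ΔH_1 − ΔH_2 = +529 kJ, so reaction 2 has the more negative ΔH; |ΔH_1 − ΔH_2| = 529 kJ.

Reaction 2, by 529 kJ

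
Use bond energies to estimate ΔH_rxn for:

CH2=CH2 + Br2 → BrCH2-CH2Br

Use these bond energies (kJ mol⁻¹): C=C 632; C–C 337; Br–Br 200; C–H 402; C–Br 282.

Bonds broken (reactants):
  Br–Br: 1 × 200 = 200
  C–H: 4 × 402 = 1608
  C=C: 1 × 632 = 632
  Σ(broken) = 2440 kJ
Bonds formed (products):
  C–Br: 2 × 282 = 564
  C–C: 1 × 337 = 337
  C–H: 4 × 402 = 1608
  Σ(formed) = 2509 kJ
ΔH = Σ(broken) − Σ(formed) = 2440 − 2509 = −69 kJ

ΔH ≈ −69 kJ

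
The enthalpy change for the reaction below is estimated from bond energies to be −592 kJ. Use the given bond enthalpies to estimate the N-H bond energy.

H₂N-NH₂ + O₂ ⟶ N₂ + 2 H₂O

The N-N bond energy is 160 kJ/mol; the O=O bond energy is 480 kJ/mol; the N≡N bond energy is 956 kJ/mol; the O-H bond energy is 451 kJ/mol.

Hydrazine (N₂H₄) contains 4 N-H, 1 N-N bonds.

Let D be the N-H bond energy.
Σ(broken) = 4×D + 1×160 + 1×480 = 640 + 4D
Σ(formed) = 1×956 + 4×451 = 2760
ΔH = Σ(broken) − Σ(formed) = (640 + 4D) − (2760) = −2120 + 4D
Setting this equal to −592 kJ gives 4D = 1528, so D = 382 kJ/mol.

D(N-H) ≈ 382 kJ/mol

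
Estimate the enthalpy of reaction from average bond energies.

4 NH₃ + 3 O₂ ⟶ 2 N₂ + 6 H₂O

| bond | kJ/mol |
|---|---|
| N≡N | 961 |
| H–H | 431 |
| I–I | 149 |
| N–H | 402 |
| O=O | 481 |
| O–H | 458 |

ΔH ≈ −1151 kJ

Bonds broken (reactants):
  N–H: 12 × 402 = 4824
  O=O: 3 × 481 = 1443
  Σ(broken) = 6267 kJ
Bonds formed (products):
  N≡N: 2 × 961 = 1922
  O–H: 12 × 458 = 5496
  Σ(formed) = 7418 kJ
ΔH = Σ(broken) − Σ(formed) = 6267 − 7418 = −1151 kJ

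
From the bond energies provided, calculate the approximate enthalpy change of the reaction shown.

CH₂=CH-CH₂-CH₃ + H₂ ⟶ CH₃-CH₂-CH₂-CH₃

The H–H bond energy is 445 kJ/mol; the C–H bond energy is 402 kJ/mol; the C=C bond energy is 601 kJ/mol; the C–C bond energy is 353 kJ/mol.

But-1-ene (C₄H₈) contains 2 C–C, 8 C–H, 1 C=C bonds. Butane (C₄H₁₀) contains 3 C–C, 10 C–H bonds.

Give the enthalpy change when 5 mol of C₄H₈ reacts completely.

ΔH = −555 kJ

Bonds broken (reactants):
  C–C: 2 × 353 = 706
  C–H: 8 × 402 = 3216
  C=C: 1 × 601 = 601
  H–H: 1 × 445 = 445
  Σ(broken) = 4968 kJ
Bonds formed (products):
  C–C: 3 × 353 = 1059
  C–H: 10 × 402 = 4020
  Σ(formed) = 5079 kJ
ΔH = Σ(broken) − Σ(formed) = 4968 − 5079 = −111 kJ
For 5× the reaction as written: 5 × (−111) = −555 kJ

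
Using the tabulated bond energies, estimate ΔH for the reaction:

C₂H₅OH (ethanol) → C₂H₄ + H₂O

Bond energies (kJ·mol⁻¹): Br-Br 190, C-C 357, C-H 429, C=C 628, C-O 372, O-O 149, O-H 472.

ΔH ≈ +58 kJ

Bonds broken (reactants):
  C-C: 1 × 357 = 357
  C-H: 5 × 429 = 2145
  C-O: 1 × 372 = 372
  O-H: 1 × 472 = 472
  Σ(broken) = 3346 kJ
Bonds formed (products):
  C-H: 4 × 429 = 1716
  C=C: 1 × 628 = 628
  O-H: 2 × 472 = 944
  Σ(formed) = 3288 kJ
ΔH = Σ(broken) − Σ(formed) = 3346 − 3288 = +58 kJ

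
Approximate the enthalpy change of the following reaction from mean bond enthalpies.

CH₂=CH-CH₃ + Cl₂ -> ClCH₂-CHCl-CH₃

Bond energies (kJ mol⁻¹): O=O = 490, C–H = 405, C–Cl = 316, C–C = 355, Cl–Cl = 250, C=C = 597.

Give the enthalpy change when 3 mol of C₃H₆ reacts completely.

Bonds broken (reactants):
  C–C: 1 × 355 = 355
  C–H: 6 × 405 = 2430
  C=C: 1 × 597 = 597
  Cl–Cl: 1 × 250 = 250
  Σ(broken) = 3632 kJ
Bonds formed (products):
  C–C: 2 × 355 = 710
  C–Cl: 2 × 316 = 632
  C–H: 6 × 405 = 2430
  Σ(formed) = 3772 kJ
ΔH = Σ(broken) − Σ(formed) = 3632 − 3772 = −140 kJ
For 3× the reaction as written: 3 × (−140) = −420 kJ

ΔH = −420 kJ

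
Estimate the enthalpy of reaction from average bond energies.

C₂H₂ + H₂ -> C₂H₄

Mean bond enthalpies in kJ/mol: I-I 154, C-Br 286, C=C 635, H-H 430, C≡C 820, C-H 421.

ΔH ≈ −227 kJ

Bonds broken (reactants):
  C≡C: 1 × 820 = 820
  C-H: 2 × 421 = 842
  H-H: 1 × 430 = 430
  Σ(broken) = 2092 kJ
Bonds formed (products):
  C-H: 4 × 421 = 1684
  C=C: 1 × 635 = 635
  Σ(formed) = 2319 kJ
ΔH = Σ(broken) − Σ(formed) = 2092 − 2319 = −227 kJ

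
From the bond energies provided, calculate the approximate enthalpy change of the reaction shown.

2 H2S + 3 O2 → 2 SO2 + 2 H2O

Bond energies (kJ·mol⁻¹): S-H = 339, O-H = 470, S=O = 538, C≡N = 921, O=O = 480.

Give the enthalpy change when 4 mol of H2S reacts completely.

Bonds broken (reactants):
  O=O: 3 × 480 = 1440
  S-H: 4 × 339 = 1356
  Σ(broken) = 2796 kJ
Bonds formed (products):
  O-H: 4 × 470 = 1880
  S=O: 4 × 538 = 2152
  Σ(formed) = 4032 kJ
ΔH = Σ(broken) − Σ(formed) = 2796 − 4032 = −1236 kJ
For 2× the reaction as written: 2 × (−1236) = −2472 kJ

ΔH = −2472 kJ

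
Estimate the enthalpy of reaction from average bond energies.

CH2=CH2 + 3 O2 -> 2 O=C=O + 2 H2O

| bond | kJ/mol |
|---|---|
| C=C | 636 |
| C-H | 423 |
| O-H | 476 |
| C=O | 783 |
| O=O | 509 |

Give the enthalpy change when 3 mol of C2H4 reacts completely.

ΔH = −3543 kJ

Bonds broken (reactants):
  C-H: 4 × 423 = 1692
  C=C: 1 × 636 = 636
  O=O: 3 × 509 = 1527
  Σ(broken) = 3855 kJ
Bonds formed (products):
  C=O: 4 × 783 = 3132
  O-H: 4 × 476 = 1904
  Σ(formed) = 5036 kJ
ΔH = Σ(broken) − Σ(formed) = 3855 − 5036 = −1181 kJ
For 3× the reaction as written: 3 × (−1181) = −3543 kJ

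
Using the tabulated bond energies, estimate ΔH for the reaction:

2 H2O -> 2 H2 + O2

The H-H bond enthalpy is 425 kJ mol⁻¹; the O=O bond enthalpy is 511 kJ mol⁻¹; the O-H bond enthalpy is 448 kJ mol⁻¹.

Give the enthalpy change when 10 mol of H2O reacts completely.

Bonds broken (reactants):
  O-H: 4 × 448 = 1792
  Σ(broken) = 1792 kJ
Bonds formed (products):
  H-H: 2 × 425 = 850
  O=O: 1 × 511 = 511
  Σ(formed) = 1361 kJ
ΔH = Σ(broken) − Σ(formed) = 1792 − 1361 = +431 kJ
For 5× the reaction as written: 5 × (+431) = +2155 kJ

ΔH = +2155 kJ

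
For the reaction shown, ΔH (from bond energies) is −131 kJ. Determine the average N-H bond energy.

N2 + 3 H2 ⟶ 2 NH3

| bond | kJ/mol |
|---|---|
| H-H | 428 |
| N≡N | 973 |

Let D be the N-H bond energy.
Σ(broken) = 3×428 + 1×973 = 2257
Σ(formed) = 6×D = 6D
ΔH = Σ(broken) − Σ(formed) = (2257) − (6D) = +2257 − 6D
Setting this equal to −131 kJ gives 6D = 2388, so D = 398 kJ/mol.

D(N-H) ≈ 398 kJ/mol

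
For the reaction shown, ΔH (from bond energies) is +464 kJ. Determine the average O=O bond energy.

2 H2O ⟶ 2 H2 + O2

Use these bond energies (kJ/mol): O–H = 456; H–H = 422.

Let D be the O=O bond energy.
Σ(broken) = 4×456 = 1824
Σ(formed) = 2×422 + 1×D = 844 + D
ΔH = Σ(broken) − Σ(formed) = (1824) − (844 + D) = +980 − D
Setting this equal to +464 kJ gives D = 516 kJ/mol.

D(O=O) ≈ 516 kJ/mol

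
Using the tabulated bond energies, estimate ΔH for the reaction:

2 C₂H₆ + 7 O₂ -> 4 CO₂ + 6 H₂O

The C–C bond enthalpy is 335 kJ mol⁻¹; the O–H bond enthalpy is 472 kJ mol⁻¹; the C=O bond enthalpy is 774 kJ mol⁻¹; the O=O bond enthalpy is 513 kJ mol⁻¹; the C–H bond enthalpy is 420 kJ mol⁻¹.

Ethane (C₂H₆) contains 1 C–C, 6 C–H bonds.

ΔH ≈ −2555 kJ

Bonds broken (reactants):
  C–C: 2 × 335 = 670
  C–H: 12 × 420 = 5040
  O=O: 7 × 513 = 3591
  Σ(broken) = 9301 kJ
Bonds formed (products):
  C=O: 8 × 774 = 6192
  O–H: 12 × 472 = 5664
  Σ(formed) = 11856 kJ
ΔH = Σ(broken) − Σ(formed) = 9301 − 11856 = −2555 kJ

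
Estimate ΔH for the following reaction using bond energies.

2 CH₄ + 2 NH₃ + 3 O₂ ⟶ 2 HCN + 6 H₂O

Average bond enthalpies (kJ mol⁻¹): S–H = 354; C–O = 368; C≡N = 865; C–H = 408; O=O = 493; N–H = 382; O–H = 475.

ΔH ≈ −1211 kJ

Bonds broken (reactants):
  C–H: 8 × 408 = 3264
  N–H: 6 × 382 = 2292
  O=O: 3 × 493 = 1479
  Σ(broken) = 7035 kJ
Bonds formed (products):
  C≡N: 2 × 865 = 1730
  C–H: 2 × 408 = 816
  O–H: 12 × 475 = 5700
  Σ(formed) = 8246 kJ
ΔH = Σ(broken) − Σ(formed) = 7035 − 8246 = −1211 kJ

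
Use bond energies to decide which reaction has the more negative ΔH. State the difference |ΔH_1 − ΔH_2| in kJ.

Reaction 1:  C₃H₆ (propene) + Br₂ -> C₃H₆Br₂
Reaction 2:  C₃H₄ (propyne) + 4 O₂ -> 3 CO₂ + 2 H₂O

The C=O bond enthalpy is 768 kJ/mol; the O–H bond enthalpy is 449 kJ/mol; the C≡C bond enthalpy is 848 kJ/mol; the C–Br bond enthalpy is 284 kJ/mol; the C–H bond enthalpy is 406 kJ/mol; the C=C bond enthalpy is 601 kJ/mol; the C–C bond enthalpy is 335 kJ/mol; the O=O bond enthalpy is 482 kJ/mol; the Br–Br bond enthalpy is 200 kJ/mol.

Reaction 2, by 1567 kJ

Reaction 1:
  Bonds broken (reactants):
    Br–Br: 1 × 200 = 200
    C–C: 1 × 335 = 335
    C–H: 6 × 406 = 2436
    C=C: 1 × 601 = 601
    Σ(broken) = 3572 kJ
  Bonds formed (products):
    C–Br: 2 × 284 = 568
    C–C: 2 × 335 = 670
    C–H: 6 × 406 = 2436
    Σ(formed) = 3674 kJ
  ΔH_1 = 3572 − 3674 = −102 kJ
Reaction 2:
  Bonds broken (reactants):
    C≡C: 1 × 848 = 848
    C–C: 1 × 335 = 335
    C–H: 4 × 406 = 1624
    O=O: 4 × 482 = 1928
    Σ(broken) = 4735 kJ
  Bonds formed (products):
    C=O: 6 × 768 = 4608
    O–H: 4 × 449 = 1796
    Σ(formed) = 6404 kJ
  ΔH_2 = 4735 − 6404 = −1669 kJ
ΔH_1 − ΔH_2 = +1567 kJ, so reaction 2 has the more negative ΔH; |ΔH_1 − ΔH_2| = 1567 kJ.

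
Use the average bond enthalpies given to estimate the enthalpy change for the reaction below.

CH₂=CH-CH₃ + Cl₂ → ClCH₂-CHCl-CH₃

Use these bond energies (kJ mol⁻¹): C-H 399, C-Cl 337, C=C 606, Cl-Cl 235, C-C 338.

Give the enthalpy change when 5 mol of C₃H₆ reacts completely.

Bonds broken (reactants):
  C-C: 1 × 338 = 338
  C-H: 6 × 399 = 2394
  C=C: 1 × 606 = 606
  Cl-Cl: 1 × 235 = 235
  Σ(broken) = 3573 kJ
Bonds formed (products):
  C-C: 2 × 338 = 676
  C-Cl: 2 × 337 = 674
  C-H: 6 × 399 = 2394
  Σ(formed) = 3744 kJ
ΔH = Σ(broken) − Σ(formed) = 3573 − 3744 = −171 kJ
For 5× the reaction as written: 5 × (−171) = −855 kJ

ΔH = −855 kJ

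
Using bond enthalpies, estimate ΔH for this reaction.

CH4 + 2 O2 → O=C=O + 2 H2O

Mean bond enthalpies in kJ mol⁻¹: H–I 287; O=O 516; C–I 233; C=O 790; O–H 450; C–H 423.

ΔH ≈ −656 kJ

Bonds broken (reactants):
  C–H: 4 × 423 = 1692
  O=O: 2 × 516 = 1032
  Σ(broken) = 2724 kJ
Bonds formed (products):
  C=O: 2 × 790 = 1580
  O–H: 4 × 450 = 1800
  Σ(formed) = 3380 kJ
ΔH = Σ(broken) − Σ(formed) = 2724 − 3380 = −656 kJ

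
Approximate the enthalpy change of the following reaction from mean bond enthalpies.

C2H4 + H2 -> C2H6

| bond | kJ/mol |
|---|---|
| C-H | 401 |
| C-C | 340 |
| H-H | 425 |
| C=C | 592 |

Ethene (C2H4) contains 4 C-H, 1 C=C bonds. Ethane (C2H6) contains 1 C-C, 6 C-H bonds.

Bonds broken (reactants):
  C-H: 4 × 401 = 1604
  C=C: 1 × 592 = 592
  H-H: 1 × 425 = 425
  Σ(broken) = 2621 kJ
Bonds formed (products):
  C-C: 1 × 340 = 340
  C-H: 6 × 401 = 2406
  Σ(formed) = 2746 kJ
ΔH = Σ(broken) − Σ(formed) = 2621 − 2746 = −125 kJ

ΔH ≈ −125 kJ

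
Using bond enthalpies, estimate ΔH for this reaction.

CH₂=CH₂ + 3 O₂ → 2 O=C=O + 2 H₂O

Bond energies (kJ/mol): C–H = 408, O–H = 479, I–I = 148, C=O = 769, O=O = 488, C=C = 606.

ΔH ≈ −1290 kJ

Bonds broken (reactants):
  C–H: 4 × 408 = 1632
  C=C: 1 × 606 = 606
  O=O: 3 × 488 = 1464
  Σ(broken) = 3702 kJ
Bonds formed (products):
  C=O: 4 × 769 = 3076
  O–H: 4 × 479 = 1916
  Σ(formed) = 4992 kJ
ΔH = Σ(broken) − Σ(formed) = 3702 − 4992 = −1290 kJ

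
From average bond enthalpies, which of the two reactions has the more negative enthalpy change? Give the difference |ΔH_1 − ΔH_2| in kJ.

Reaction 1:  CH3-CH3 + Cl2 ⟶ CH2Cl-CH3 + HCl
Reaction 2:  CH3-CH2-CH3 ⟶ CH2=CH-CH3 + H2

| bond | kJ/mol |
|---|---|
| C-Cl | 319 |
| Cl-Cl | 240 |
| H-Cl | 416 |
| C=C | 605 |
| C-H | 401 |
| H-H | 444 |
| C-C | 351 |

Reaction 1:
  Bonds broken (reactants):
    C-C: 1 × 351 = 351
    C-H: 6 × 401 = 2406
    Cl-Cl: 1 × 240 = 240
    Σ(broken) = 2997 kJ
  Bonds formed (products):
    C-C: 1 × 351 = 351
    C-Cl: 1 × 319 = 319
    C-H: 5 × 401 = 2005
    H-Cl: 1 × 416 = 416
    Σ(formed) = 3091 kJ
  ΔH_1 = 2997 − 3091 = −94 kJ
Reaction 2:
  Bonds broken (reactants):
    C-C: 2 × 351 = 702
    C-H: 8 × 401 = 3208
    Σ(broken) = 3910 kJ
  Bonds formed (products):
    C-C: 1 × 351 = 351
    C-H: 6 × 401 = 2406
    C=C: 1 × 605 = 605
    H-H: 1 × 444 = 444
    Σ(formed) = 3806 kJ
  ΔH_2 = 3910 − 3806 = +104 kJ
ΔH_1 − ΔH_2 = −198 kJ, so reaction 1 has the more negative ΔH; |ΔH_1 − ΔH_2| = 198 kJ.

Reaction 1, by 198 kJ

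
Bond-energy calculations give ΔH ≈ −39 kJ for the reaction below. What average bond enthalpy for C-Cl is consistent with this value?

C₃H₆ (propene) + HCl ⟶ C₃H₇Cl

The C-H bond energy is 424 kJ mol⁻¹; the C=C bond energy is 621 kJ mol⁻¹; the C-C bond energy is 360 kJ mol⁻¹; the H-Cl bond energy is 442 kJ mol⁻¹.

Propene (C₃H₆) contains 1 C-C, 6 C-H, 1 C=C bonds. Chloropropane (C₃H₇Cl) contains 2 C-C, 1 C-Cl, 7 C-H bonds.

Let D be the C-Cl bond energy.
Σ(broken) = 1×360 + 6×424 + 1×621 + 1×442 = 3967
Σ(formed) = 2×360 + 1×D + 7×424 = 3688 + D
ΔH = Σ(broken) − Σ(formed) = (3967) − (3688 + D) = +279 − D
Setting this equal to −39 kJ gives D = 318 kJ/mol.

D(C-Cl) ≈ 318 kJ/mol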